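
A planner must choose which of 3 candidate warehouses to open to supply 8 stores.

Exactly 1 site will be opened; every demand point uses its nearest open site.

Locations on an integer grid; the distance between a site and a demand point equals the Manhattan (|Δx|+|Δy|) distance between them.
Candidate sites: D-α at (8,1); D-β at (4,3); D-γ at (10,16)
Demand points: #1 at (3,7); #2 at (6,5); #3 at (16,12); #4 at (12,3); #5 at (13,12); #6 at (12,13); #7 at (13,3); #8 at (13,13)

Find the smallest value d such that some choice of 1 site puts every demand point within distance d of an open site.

Open {D-γ}.
  Farthest demand point is #1 at distance 16 (to D-γ); all others are ≤ 16.
With {D-α} the worst case is 19.
With {D-β} the worst case is 21.
No size-1 selection achieves below 16.

16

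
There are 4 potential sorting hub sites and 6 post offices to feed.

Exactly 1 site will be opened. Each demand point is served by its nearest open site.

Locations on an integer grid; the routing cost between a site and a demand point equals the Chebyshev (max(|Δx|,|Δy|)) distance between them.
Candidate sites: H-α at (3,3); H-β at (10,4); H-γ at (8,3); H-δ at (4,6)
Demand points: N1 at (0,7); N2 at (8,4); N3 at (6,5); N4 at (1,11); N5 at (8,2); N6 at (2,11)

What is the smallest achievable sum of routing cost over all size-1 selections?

24

Open {H-δ}.
  N1→H-δ 4, N2→H-δ 4, N3→H-δ 2, N4→H-δ 5, N5→H-δ 4, N6→H-δ 5  ⇒ total 24.
Compare {H-γ}: total 28.
Compare {H-α}: total 33.
No size-1 selection does better; minimum is 24.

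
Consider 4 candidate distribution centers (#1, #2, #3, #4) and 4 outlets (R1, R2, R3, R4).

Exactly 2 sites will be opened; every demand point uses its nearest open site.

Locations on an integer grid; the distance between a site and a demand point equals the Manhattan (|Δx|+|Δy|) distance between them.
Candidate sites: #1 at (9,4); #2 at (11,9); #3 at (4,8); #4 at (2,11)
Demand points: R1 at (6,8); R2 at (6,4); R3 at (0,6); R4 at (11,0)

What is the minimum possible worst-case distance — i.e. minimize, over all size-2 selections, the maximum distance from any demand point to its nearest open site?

6

Open {#1, #3}.
  Farthest demand point is R3 at distance 6 (to #3); all others are ≤ 6.
With {#1, #4} the worst case is 7.
With {#2, #3} the worst case is 9.
No size-2 selection achieves below 6.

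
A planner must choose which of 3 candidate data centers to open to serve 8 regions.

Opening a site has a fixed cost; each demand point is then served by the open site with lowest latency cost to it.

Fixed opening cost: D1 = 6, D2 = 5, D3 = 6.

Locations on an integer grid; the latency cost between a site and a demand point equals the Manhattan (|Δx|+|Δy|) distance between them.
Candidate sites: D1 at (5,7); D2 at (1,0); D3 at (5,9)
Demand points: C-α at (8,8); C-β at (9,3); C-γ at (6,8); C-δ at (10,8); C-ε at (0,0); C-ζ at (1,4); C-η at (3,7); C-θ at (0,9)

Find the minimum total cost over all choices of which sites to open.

Open {D1, D2}: assign each demand point to its cheapest open site.
  C-α→D1 4, C-β→D1 8, C-γ→D1 2, C-δ→D1 6, C-ε→D2 1, C-ζ→D2 4, C-η→D1 2, C-θ→D1 7
  latency cost 34, fixed 11 → total 45.
Compare {D2, D3}: latency cost 36 + fixed 11 = 47.
Compare {D1, D2, D3}: latency cost 32 + fixed 17 = 49.
Compare {D1}: latency cost 48 + fixed 6 = 54.
All other subsets cost ≥ 47. Minimum total cost: 45.

45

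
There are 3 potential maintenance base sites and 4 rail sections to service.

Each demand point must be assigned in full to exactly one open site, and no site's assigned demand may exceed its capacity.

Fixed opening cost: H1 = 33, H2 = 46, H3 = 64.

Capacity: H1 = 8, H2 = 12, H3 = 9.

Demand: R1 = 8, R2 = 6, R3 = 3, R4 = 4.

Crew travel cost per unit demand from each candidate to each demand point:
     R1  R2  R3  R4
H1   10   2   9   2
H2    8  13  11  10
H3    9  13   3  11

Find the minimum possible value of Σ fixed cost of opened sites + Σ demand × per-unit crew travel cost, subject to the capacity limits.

268

Open {H1, H2, H3}; cheapest assignment that respects the capacities:
  H1 (cap 8, load 6): R2 — cost 6×2 = 12
  H2 (cap 12, load 12): R1, R4 — cost 8×8 + 4×10 = 104
  H3 (cap 9, load 3): R3 — cost 3×3 = 9
  Shipping 125, fixed 143 → total 268.
  Any other capacity-feasible assignment to {H1, H2, H3} ships for at least 125.
Compare {H2, H3}: its best feasible assignment gives total 301.
Every other set of open sites that can feasibly serve all demand totals ≥ 301 even under its best assignment. Minimum: 268.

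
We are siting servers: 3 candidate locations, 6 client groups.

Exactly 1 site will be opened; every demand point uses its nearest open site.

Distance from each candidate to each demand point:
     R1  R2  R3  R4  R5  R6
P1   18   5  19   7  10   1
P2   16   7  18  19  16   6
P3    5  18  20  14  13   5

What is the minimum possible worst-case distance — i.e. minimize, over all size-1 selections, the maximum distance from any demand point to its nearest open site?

Open {P1}.
  Farthest demand point is R3 at distance 19 (to P1); all others are ≤ 19.
With {P2} the worst case is 19.
With {P3} the worst case is 20.
No size-1 selection achieves below 19.

19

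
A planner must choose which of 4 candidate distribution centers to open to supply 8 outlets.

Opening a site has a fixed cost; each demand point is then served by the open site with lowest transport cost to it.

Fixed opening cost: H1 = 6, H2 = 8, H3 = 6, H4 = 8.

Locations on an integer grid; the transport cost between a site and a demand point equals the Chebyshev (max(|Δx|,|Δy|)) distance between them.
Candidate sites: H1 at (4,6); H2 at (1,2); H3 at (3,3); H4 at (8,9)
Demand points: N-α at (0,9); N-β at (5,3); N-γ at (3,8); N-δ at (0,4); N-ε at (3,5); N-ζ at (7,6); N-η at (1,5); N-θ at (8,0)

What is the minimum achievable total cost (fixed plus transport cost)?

32

Open {H1}: assign each demand point to its cheapest open site.
  N-α→H1 4, N-β→H1 3, N-γ→H1 2, N-δ→H1 4, N-ε→H1 1, N-ζ→H1 3, N-η→H1 3, N-θ→H1 6
  transport cost 26, fixed 6 → total 32.
Compare {H1, H3}: transport cost 22 + fixed 12 = 34.
Compare {H3}: transport cost 29 + fixed 6 = 35.
Compare {H1, H2}: transport cost 24 + fixed 14 = 38.
All other subsets cost ≥ 34. Minimum total cost: 32.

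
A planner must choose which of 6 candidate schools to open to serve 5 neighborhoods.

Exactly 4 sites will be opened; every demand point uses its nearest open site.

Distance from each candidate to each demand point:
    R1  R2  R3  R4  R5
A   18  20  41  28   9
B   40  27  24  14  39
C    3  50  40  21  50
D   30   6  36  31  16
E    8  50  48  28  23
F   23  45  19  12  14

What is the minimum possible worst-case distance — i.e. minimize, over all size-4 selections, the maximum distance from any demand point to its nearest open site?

Open {A, B, D, F}.
  Farthest demand point is R3 at distance 19 (to F); all others are ≤ 19.
With {A, C, D, F} the worst case is 19.
With {A, D, E, F} the worst case is 19.
No size-4 selection achieves below 19.

19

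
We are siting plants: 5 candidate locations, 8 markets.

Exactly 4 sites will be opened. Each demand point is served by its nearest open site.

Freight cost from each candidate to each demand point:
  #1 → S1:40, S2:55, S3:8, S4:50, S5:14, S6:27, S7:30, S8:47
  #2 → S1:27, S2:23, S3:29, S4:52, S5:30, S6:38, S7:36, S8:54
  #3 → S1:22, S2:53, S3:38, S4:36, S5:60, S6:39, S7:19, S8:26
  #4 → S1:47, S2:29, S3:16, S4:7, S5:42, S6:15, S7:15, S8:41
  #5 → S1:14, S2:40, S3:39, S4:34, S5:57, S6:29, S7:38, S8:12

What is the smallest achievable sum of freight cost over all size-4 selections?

Open {#1, #2, #4, #5}.
  S1→#5 14, S2→#2 23, S3→#1 8, S4→#4 7, S5→#1 14, S6→#4 15, S7→#4 15, S8→#5 12  ⇒ total 108.
Compare {#1, #3, #4, #5}: total 114.
Compare {#1, #2, #3, #4}: total 130.
No size-4 selection does better; minimum is 108.

108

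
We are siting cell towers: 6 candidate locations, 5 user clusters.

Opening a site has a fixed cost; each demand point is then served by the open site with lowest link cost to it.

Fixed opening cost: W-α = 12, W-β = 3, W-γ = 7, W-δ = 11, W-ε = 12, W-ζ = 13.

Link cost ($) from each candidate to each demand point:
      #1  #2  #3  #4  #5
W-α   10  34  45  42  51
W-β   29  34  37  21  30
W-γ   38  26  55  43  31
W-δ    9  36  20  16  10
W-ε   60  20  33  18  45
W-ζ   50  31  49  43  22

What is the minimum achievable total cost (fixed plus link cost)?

98

Open {W-δ, W-ε}: assign each demand point to its cheapest open site.
  #1→W-δ 9, #2→W-ε 20, #3→W-δ 20, #4→W-δ 16, #5→W-δ 10
  link cost 75, fixed 23 → total 98.
Compare {W-γ, W-δ}: link cost 81 + fixed 18 = 99.
Compare {W-β, W-δ, W-ε}: link cost 75 + fixed 26 = 101.
Compare {W-δ}: link cost 91 + fixed 11 = 102.
All other subsets cost ≥ 99. Minimum total cost: 98.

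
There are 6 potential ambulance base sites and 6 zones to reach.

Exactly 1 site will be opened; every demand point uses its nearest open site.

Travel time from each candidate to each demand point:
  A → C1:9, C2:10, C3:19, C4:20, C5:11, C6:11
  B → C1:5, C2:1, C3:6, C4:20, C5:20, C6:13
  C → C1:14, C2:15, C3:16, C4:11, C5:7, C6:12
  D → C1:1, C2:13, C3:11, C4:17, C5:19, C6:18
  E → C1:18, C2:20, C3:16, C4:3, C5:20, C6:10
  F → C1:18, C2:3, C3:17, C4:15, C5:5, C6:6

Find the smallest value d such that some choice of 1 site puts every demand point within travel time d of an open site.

Open {C}.
  Farthest demand point is C3 at travel time 16 (to C); all others are ≤ 16.
With {F} the worst case is 18.
With {D} the worst case is 19.
No size-1 selection achieves below 16.

16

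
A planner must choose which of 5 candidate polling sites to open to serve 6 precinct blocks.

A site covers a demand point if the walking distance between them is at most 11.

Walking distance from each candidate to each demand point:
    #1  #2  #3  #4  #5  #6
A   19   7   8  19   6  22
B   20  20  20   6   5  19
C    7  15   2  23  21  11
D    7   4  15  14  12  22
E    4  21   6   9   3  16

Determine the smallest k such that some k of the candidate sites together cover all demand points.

3

Coverage sets (demand points within 11 of each site):
  A: {#2, #3, #5}
  B: {#4, #5}
  C: {#1, #3, #6}
  D: {#1, #2}
  E: {#1, #3, #4, #5}
No 2 sites suffice: every size-2 union leaves at least one demand point uncovered.
But {A, B, C} covers everything, so the minimum is 3.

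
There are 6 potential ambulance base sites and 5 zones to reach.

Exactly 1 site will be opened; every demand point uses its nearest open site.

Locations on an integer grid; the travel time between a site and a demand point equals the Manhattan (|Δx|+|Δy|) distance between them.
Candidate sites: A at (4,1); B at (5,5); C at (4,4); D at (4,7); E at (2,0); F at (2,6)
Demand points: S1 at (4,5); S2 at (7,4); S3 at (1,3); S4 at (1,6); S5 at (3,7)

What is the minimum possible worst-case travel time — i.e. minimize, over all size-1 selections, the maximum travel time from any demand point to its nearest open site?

Open {C}.
  Farthest demand point is S4 at travel time 5 (to C); all others are ≤ 5.
With {B} the worst case is 6.
With {D} the worst case is 7.
No size-1 selection achieves below 5.

5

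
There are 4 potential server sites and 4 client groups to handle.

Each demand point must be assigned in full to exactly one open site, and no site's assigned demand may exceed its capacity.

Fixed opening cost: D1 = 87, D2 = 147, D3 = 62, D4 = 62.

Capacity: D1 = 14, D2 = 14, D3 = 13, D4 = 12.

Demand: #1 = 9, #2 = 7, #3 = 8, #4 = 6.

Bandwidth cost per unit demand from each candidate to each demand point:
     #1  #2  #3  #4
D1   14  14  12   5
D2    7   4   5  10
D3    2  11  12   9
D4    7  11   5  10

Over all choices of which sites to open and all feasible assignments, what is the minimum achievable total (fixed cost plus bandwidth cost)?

Open {D1, D3, D4}; cheapest assignment that respects the capacities:
  D1 (cap 14, load 13): #2, #4 — cost 7×14 + 6×5 = 128
  D3 (cap 13, load 9): #1 — cost 9×2 = 18
  D4 (cap 12, load 8): #3 — cost 8×5 = 40
  Shipping 186, fixed 211 → total 397.
  Any other capacity-feasible assignment to {D1, D3, D4} ships for at least 186.
Compare {D2, D3, D4}: its best feasible assignment gives total 417.
Compare {D1, D2, D3}: its best feasible assignment gives total 468.
Every other set of open sites that can feasibly serve all demand totals ≥ 417 even under its best assignment. Minimum: 397.

397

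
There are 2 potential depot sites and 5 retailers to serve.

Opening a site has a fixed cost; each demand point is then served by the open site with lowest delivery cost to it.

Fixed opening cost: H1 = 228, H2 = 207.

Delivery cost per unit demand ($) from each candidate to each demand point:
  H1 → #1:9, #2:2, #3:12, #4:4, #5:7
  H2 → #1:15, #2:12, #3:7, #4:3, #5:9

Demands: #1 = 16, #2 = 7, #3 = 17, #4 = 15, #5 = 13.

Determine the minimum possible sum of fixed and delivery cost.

741

Open {H1}: assign each demand point to its cheapest open site.
  #1→H1 16×9=144, #2→H1 7×2=14, #3→H1 17×12=204, #4→H1 15×4=60, #5→H1 13×7=91
  delivery cost 513, fixed 228 → total 741.
Compare {H2}: delivery cost 605 + fixed 207 = 812.
Compare {H1, H2}: delivery cost 413 + fixed 435 = 848.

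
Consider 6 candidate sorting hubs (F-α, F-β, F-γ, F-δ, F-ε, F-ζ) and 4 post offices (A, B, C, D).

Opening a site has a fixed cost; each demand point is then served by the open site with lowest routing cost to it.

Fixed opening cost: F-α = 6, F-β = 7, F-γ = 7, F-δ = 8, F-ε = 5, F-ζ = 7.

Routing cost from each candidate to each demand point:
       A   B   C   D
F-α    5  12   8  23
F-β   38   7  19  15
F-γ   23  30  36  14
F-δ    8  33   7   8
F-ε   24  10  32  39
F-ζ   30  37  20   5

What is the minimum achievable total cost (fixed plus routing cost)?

43

Open {F-α, F-ζ}: assign each demand point to its cheapest open site.
  A→F-α 5, B→F-α 12, C→F-α 8, D→F-ζ 5
  routing cost 30, fixed 13 → total 43.
Compare {F-β, F-δ}: routing cost 30 + fixed 15 = 45.
Compare {F-α, F-β, F-ζ}: routing cost 25 + fixed 20 = 45.
Compare {F-α, F-δ}: routing cost 32 + fixed 14 = 46.
All other subsets cost ≥ 45. Minimum total cost: 43.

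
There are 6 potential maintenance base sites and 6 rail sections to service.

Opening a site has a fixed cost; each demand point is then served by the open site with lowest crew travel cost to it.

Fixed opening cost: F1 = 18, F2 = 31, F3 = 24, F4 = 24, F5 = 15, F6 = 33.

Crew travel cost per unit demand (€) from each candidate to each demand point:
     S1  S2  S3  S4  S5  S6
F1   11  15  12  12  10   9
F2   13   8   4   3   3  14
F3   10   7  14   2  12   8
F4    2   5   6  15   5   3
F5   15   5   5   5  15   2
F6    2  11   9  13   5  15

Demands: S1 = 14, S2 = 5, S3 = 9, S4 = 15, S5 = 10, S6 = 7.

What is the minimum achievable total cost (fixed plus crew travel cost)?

240

Open {F2, F4}: assign each demand point to its cheapest open site.
  S1→F4 14×2=28, S2→F4 5×5=25, S3→F2 9×4=36, S4→F2 15×3=45, S5→F2 10×3=30, S6→F4 7×3=21
  crew travel cost 185, fixed 55 → total 240.
Compare {F2, F4, F5}: crew travel cost 178 + fixed 70 = 248.
Compare {F2, F3, F4}: crew travel cost 170 + fixed 79 = 249.
Compare {F3, F4, F5}: crew travel cost 192 + fixed 63 = 255.
All other subsets cost ≥ 248. Minimum total cost: 240.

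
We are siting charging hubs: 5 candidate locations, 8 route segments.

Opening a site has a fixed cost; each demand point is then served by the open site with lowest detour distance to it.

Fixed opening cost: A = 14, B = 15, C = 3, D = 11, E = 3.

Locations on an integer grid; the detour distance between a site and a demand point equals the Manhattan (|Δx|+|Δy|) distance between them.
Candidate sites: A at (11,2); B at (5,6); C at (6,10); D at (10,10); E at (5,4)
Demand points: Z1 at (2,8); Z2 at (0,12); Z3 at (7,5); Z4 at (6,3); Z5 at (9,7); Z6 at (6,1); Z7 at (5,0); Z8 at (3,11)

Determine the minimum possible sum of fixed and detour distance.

43

Open {C, E}: assign each demand point to its cheapest open site.
  Z1→C 6, Z2→C 8, Z3→E 3, Z4→E 2, Z5→C 6, Z6→E 4, Z7→E 4, Z8→C 4
  detour distance 37, fixed 6 → total 43.
Compare {E}: detour distance 49 + fixed 3 = 52.
Compare {C, D, E}: detour distance 35 + fixed 17 = 52.
Compare {B, C, E}: detour distance 35 + fixed 21 = 56.
All other subsets cost ≥ 52. Minimum total cost: 43.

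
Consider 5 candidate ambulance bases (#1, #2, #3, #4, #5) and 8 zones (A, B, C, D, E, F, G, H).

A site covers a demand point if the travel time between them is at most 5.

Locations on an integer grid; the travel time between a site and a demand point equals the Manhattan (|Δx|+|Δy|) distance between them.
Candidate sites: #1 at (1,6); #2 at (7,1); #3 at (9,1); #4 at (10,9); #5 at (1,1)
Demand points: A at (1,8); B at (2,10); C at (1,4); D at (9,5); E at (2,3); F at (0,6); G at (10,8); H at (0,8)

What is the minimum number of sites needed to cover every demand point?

2

Coverage sets (demand points within 5 of each site):
  #1: {A, B, C, E, F, H}
  #2: {}
  #3: {D}
  #4: {D, G}
  #5: {C, E}
No single site covers all 8 demand points.
But {#1, #4} covers everything, so the minimum is 2.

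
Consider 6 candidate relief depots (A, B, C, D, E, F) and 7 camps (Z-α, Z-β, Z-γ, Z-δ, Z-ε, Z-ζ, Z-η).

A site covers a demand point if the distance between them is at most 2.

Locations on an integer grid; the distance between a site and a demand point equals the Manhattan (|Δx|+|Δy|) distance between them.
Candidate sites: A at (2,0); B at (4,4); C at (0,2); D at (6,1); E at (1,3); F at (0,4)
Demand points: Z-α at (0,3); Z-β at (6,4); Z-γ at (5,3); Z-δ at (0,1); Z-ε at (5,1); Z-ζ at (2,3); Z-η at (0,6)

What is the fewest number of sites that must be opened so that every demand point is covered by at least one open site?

Coverage sets (demand points within 2 of each site):
  A: {}
  B: {Z-β, Z-γ}
  C: {Z-α, Z-δ}
  D: {Z-ε}
  E: {Z-α, Z-ζ}
  F: {Z-α, Z-η}
No 4 sites suffice: every size-4 union leaves at least one demand point uncovered.
But {B, C, D, E, F} covers everything, so the minimum is 5.

5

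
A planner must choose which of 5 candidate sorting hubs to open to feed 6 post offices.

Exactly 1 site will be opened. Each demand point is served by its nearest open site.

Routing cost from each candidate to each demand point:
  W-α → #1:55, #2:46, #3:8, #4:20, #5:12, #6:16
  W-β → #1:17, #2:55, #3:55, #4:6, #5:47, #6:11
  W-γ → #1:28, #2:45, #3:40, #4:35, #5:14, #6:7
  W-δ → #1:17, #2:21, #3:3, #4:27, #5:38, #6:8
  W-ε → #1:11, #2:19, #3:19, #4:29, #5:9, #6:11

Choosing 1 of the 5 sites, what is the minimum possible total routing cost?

98

Open {W-ε}.
  #1→W-ε 11, #2→W-ε 19, #3→W-ε 19, #4→W-ε 29, #5→W-ε 9, #6→W-ε 11  ⇒ total 98.
Compare {W-δ}: total 114.
Compare {W-α}: total 157.
No size-1 selection does better; minimum is 98.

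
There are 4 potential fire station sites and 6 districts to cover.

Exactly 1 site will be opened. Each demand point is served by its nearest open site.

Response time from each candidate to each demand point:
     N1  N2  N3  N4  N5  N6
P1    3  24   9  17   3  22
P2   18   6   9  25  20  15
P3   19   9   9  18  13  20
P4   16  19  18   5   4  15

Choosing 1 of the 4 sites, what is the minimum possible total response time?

77

Open {P4}.
  N1→P4 16, N2→P4 19, N3→P4 18, N4→P4 5, N5→P4 4, N6→P4 15  ⇒ total 77.
Compare {P1}: total 78.
Compare {P3}: total 88.
No size-1 selection does better; minimum is 77.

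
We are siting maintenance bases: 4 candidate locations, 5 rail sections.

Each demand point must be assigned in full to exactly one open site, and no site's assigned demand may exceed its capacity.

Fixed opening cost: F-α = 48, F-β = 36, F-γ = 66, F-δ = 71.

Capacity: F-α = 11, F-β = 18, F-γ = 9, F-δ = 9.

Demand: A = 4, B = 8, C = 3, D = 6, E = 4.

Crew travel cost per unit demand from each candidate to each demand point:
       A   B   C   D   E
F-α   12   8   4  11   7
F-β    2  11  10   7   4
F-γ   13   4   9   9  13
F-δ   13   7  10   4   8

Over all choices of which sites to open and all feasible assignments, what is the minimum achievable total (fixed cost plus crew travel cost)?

Open {F-α, F-β}; cheapest assignment that respects the capacities:
  F-α (cap 11, load 11): B, C — cost 8×8 + 3×4 = 76
  F-β (cap 18, load 14): A, D, E — cost 4×2 + 6×7 + 4×4 = 66
  Shipping 142, fixed 84 → total 226.
  Any other capacity-feasible assignment to {F-α, F-β} ships for at least 142.
Compare {F-β, F-γ}: its best feasible assignment gives total 230.
Compare {F-β, F-δ}: its best feasible assignment gives total 259.
Every other set of open sites that can feasibly serve all demand totals ≥ 230 even under its best assignment. Minimum: 226.

226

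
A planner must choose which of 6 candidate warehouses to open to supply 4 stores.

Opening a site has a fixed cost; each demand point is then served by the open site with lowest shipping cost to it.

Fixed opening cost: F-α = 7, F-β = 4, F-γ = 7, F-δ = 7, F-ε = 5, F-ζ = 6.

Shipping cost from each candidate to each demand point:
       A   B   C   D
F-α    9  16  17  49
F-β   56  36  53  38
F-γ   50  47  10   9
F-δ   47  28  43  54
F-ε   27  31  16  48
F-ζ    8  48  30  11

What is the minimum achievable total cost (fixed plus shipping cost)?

Open {F-α, F-γ}: assign each demand point to its cheapest open site.
  A→F-α 9, B→F-α 16, C→F-γ 10, D→F-γ 9
  shipping cost 44, fixed 14 → total 58.
Compare {F-α, F-β, F-γ}: shipping cost 44 + fixed 18 = 62.
Compare {F-α, F-γ, F-ε}: shipping cost 44 + fixed 19 = 63.
Compare {F-α, F-γ, F-ζ}: shipping cost 43 + fixed 20 = 63.
All other subsets cost ≥ 62. Minimum total cost: 58.

58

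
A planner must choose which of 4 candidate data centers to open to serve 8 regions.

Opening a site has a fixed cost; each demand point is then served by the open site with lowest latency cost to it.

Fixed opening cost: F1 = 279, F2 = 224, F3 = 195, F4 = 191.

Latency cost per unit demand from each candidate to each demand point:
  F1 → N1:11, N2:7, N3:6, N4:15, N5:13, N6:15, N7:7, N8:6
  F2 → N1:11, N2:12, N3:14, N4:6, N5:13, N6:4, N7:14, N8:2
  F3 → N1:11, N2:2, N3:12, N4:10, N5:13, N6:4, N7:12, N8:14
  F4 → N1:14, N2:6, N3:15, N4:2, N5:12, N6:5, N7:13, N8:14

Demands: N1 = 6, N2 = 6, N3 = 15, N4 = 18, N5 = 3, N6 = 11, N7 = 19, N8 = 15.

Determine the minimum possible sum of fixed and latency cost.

Open {F1, F4}: assign each demand point to its cheapest open site.
  N1→F1 6×11=66, N2→F4 6×6=36, N3→F1 15×6=90, N4→F4 18×2=36, N5→F4 3×12=36, N6→F4 11×5=55, N7→F1 19×7=133, N8→F1 15×6=90
  latency cost 542, fixed 470 → total 1012.
Compare {F1, F2}: latency cost 552 + fixed 503 = 1055.
Compare {F2}: latency cost 835 + fixed 224 = 1059.
Compare {F4}: latency cost 929 + fixed 191 = 1120.
All other subsets cost ≥ 1055. Minimum total cost: 1012.

1012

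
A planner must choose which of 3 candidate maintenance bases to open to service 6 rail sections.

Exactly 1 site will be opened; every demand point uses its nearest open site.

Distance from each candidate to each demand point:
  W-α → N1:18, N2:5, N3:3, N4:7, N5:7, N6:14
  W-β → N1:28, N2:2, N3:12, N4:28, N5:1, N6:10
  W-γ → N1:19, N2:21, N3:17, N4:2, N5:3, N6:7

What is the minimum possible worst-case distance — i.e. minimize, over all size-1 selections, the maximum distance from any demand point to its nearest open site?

Open {W-α}.
  Farthest demand point is N1 at distance 18 (to W-α); all others are ≤ 18.
With {W-γ} the worst case is 21.
With {W-β} the worst case is 28.
No size-1 selection achieves below 18.

18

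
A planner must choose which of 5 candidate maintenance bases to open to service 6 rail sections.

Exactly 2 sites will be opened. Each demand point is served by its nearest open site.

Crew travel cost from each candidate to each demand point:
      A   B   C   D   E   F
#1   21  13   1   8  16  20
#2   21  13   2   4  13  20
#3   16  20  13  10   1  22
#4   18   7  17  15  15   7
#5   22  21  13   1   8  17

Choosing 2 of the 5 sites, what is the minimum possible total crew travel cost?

51

Open {#2, #4}.
  A→#4 18, B→#4 7, C→#2 2, D→#2 4, E→#2 13, F→#4 7  ⇒ total 51.
Compare {#3, #4}: total 54.
Compare {#4, #5}: total 54.
No size-2 selection does better; minimum is 51.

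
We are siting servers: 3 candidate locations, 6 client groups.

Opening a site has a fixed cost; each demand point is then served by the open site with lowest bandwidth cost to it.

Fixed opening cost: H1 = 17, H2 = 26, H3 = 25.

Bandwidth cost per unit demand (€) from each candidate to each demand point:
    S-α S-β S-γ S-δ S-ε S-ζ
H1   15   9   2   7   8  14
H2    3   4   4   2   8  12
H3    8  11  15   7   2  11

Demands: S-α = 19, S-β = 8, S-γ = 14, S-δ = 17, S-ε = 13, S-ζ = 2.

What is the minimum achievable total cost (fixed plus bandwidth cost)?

267

Open {H1, H2, H3}: assign each demand point to its cheapest open site.
  S-α→H2 19×3=57, S-β→H2 8×4=32, S-γ→H1 14×2=28, S-δ→H2 17×2=34, S-ε→H3 13×2=26, S-ζ→H3 2×11=22
  bandwidth cost 199, fixed 68 → total 267.
Compare {H2, H3}: bandwidth cost 227 + fixed 51 = 278.
Compare {H1, H2}: bandwidth cost 279 + fixed 43 = 322.
Compare {H2}: bandwidth cost 307 + fixed 26 = 333.
All other subsets cost ≥ 278. Minimum total cost: 267.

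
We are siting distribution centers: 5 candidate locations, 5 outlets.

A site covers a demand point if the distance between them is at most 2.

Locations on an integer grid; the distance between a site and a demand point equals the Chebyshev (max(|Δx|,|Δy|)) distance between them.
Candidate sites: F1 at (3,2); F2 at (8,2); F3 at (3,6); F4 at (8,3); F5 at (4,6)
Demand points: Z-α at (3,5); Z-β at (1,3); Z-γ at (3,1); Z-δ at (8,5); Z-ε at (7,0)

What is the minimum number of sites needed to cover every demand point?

4

Coverage sets (demand points within 2 of each site):
  F1: {Z-β, Z-γ}
  F2: {Z-ε}
  F3: {Z-α}
  F4: {Z-δ}
  F5: {Z-α}
No 3 sites suffice: every size-3 union leaves at least one demand point uncovered.
But {F1, F2, F3, F4} covers everything, so the minimum is 4.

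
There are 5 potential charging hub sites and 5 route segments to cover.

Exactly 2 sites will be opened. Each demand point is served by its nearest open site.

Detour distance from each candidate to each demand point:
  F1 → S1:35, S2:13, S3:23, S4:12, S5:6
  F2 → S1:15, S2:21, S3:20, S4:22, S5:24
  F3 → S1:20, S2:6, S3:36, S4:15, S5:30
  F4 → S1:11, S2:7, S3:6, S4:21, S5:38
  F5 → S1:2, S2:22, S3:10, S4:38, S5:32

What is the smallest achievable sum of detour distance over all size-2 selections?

42

Open {F1, F4}.
  S1→F4 11, S2→F4 7, S3→F4 6, S4→F1 12, S5→F1 6  ⇒ total 42.
Compare {F1, F5}: total 43.
Compare {F3, F5}: total 63.
No size-2 selection does better; minimum is 42.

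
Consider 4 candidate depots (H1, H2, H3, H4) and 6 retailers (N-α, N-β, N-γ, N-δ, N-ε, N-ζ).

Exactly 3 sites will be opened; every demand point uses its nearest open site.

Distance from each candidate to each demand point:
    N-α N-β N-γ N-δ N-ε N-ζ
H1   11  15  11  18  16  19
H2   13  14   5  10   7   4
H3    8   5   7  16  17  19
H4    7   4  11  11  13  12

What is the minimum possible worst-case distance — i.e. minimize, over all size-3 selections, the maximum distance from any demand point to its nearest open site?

Open {H1, H2, H3}.
  Farthest demand point is N-δ at distance 10 (to H2); all others are ≤ 10.
With {H1, H2, H4} the worst case is 10.
With {H2, H3, H4} the worst case is 10.
No size-3 selection achieves below 10.

10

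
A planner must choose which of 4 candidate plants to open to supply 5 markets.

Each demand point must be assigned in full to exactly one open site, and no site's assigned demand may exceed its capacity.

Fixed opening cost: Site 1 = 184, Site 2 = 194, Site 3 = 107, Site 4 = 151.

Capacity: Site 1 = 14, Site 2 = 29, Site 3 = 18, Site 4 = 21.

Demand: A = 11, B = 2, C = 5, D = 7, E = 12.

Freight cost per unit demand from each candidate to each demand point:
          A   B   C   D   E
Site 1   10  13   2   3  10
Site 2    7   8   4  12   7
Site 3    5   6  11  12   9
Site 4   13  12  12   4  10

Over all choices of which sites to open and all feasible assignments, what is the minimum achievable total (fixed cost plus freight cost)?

Open {Site 3, Site 4}; cheapest assignment that respects the capacities:
  Site 3 (cap 18, load 18): A, B, C — cost 11×5 + 2×6 + 5×11 = 122
  Site 4 (cap 21, load 19): D, E — cost 7×4 + 12×10 = 148
  Shipping 270, fixed 258 → total 528.
  Any other capacity-feasible assignment to {Site 3, Site 4} ships for at least 270.
Compare {Site 2, Site 3}: its best feasible assignment gives total 556.
Compare {Site 2, Site 4}: its best feasible assignment gives total 578.
Every other set of open sites that can feasibly serve all demand totals ≥ 556 even under its best assignment. Minimum: 528.

528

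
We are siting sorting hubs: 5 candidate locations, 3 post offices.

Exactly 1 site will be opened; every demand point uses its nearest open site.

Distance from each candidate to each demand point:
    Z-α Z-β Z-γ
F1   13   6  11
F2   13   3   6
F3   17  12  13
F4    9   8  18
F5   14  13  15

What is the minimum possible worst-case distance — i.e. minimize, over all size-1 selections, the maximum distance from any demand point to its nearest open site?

Open {F1}.
  Farthest demand point is Z-α at distance 13 (to F1); all others are ≤ 13.
With {F2} the worst case is 13.
With {F5} the worst case is 15.
No size-1 selection achieves below 13.

13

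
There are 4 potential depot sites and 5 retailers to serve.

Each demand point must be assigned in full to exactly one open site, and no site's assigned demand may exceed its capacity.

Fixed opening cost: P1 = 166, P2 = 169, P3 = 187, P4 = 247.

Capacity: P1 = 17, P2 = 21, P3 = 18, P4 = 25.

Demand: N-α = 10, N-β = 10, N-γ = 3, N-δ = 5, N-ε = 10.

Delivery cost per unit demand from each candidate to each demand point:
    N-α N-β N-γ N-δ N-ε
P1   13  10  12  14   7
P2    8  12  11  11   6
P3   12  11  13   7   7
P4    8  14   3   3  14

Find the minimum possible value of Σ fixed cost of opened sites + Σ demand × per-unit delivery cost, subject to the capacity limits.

680

Open {P2, P3}; cheapest assignment that respects the capacities:
  P2 (cap 21, load 20): N-α, N-ε — cost 10×8 + 10×6 = 140
  P3 (cap 18, load 18): N-β, N-γ, N-δ — cost 10×11 + 3×13 + 5×7 = 184
  Shipping 324, fixed 356 → total 680.
  Any other capacity-feasible assignment to {P2, P3} ships for at least 324.
Compare {P2, P4}: its best feasible assignment gives total 700.
Compare {P1, P4}: its best feasible assignment gives total 754.
Every other set of open sites that can feasibly serve all demand totals ≥ 700 even under its best assignment. Minimum: 680.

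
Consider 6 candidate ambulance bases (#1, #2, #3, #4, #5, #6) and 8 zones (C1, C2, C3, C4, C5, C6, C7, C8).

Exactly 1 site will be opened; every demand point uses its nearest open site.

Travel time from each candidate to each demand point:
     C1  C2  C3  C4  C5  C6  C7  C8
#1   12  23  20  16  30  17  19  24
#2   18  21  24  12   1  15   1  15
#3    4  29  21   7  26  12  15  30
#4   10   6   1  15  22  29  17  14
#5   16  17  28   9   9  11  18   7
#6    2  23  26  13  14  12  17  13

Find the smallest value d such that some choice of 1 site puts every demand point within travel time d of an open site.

Open {#2}.
  Farthest demand point is C3 at travel time 24 (to #2); all others are ≤ 24.
With {#6} the worst case is 26.
With {#5} the worst case is 28.
No size-1 selection achieves below 24.

24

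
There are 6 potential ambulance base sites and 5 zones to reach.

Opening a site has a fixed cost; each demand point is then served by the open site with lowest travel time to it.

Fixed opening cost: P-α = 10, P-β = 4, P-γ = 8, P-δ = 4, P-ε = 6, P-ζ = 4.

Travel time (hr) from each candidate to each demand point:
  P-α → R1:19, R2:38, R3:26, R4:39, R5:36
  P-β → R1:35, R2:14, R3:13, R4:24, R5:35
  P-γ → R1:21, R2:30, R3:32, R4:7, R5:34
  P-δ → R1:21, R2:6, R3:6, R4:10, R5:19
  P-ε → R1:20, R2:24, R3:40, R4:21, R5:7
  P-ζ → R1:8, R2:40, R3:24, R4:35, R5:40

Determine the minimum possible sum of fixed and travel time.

51

Open {P-δ, P-ε, P-ζ}: assign each demand point to its cheapest open site.
  R1→P-ζ 8, R2→P-δ 6, R3→P-δ 6, R4→P-δ 10, R5→P-ε 7
  travel time 37, fixed 14 → total 51.
Compare {P-β, P-δ, P-ε, P-ζ}: travel time 37 + fixed 18 = 55.
Compare {P-γ, P-δ, P-ε, P-ζ}: travel time 34 + fixed 22 = 56.
Compare {P-δ, P-ζ}: travel time 49 + fixed 8 = 57.
All other subsets cost ≥ 55. Minimum total cost: 51.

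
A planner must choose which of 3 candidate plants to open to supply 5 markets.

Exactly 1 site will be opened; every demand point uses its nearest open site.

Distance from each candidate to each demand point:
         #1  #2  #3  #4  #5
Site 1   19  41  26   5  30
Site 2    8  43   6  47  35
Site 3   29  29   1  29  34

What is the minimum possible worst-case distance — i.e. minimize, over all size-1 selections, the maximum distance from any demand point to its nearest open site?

Open {Site 3}.
  Farthest demand point is #5 at distance 34 (to Site 3); all others are ≤ 34.
With {Site 1} the worst case is 41.
With {Site 2} the worst case is 47.
No size-1 selection achieves below 34.

34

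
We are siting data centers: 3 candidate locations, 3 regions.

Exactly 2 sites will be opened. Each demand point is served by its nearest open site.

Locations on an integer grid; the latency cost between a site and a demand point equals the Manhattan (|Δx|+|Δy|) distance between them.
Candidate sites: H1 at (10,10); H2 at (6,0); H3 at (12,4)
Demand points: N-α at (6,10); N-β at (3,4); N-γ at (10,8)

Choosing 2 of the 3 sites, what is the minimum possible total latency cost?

13

Open {H1, H2}.
  N-α→H1 4, N-β→H2 7, N-γ→H1 2  ⇒ total 13.
Compare {H1, H3}: total 15.
Compare {H2, H3}: total 23.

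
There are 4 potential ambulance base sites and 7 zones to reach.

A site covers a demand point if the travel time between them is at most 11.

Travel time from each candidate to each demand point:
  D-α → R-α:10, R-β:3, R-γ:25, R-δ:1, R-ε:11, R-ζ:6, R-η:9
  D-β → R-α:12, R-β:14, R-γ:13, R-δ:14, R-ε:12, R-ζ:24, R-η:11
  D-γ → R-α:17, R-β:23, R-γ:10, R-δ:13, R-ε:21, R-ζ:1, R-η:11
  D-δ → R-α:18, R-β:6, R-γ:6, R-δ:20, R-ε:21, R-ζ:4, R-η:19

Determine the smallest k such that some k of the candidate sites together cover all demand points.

2

Coverage sets (demand points within 11 of each site):
  D-α: {R-α, R-β, R-δ, R-ε, R-ζ, R-η}
  D-β: {R-η}
  D-γ: {R-γ, R-ζ, R-η}
  D-δ: {R-β, R-γ, R-ζ}
No single site covers all 7 demand points.
But {D-α, D-γ} covers everything, so the minimum is 2.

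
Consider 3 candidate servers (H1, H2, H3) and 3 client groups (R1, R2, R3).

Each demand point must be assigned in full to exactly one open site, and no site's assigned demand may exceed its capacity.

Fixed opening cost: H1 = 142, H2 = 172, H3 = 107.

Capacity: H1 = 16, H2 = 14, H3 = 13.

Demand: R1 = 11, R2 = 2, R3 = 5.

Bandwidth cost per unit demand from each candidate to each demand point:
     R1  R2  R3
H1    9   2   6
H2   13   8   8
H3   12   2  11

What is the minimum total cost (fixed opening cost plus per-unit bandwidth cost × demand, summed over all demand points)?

382

Open {H1, H3}; cheapest assignment that respects the capacities:
  H1 (cap 16, load 16): R1, R3 — cost 11×9 + 5×6 = 129
  H3 (cap 13, load 2): R2 — cost 2×2 = 4
  Shipping 133, fixed 249 → total 382.
  Any other capacity-feasible assignment to {H1, H3} ships for at least 133.
Compare {H2, H3}: its best feasible assignment gives total 455.
Compare {H1, H2}: its best feasible assignment gives total 457.
Every other set of open sites that can feasibly serve all demand totals ≥ 455 even under its best assignment. Minimum: 382.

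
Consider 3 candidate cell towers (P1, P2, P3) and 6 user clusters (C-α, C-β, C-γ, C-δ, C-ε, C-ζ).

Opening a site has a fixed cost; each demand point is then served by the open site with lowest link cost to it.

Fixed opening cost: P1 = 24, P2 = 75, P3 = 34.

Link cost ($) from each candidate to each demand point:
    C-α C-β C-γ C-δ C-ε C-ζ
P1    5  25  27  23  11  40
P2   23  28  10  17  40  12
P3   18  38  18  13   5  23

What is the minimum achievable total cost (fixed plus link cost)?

Open {P1, P3}: assign each demand point to its cheapest open site.
  C-α→P1 5, C-β→P1 25, C-γ→P3 18, C-δ→P3 13, C-ε→P3 5, C-ζ→P3 23
  link cost 89, fixed 58 → total 147.
Compare {P3}: link cost 115 + fixed 34 = 149.
Compare {P1}: link cost 131 + fixed 24 = 155.
Compare {P1, P2}: link cost 80 + fixed 99 = 179.
All other subsets cost ≥ 149. Minimum total cost: 147.

147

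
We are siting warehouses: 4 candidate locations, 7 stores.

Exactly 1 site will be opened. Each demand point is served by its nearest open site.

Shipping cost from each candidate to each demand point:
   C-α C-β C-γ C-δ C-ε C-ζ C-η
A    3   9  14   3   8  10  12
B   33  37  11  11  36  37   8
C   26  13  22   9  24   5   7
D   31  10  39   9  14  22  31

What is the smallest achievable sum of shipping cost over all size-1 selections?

Open {A}.
  C-α→A 3, C-β→A 9, C-γ→A 14, C-δ→A 3, C-ε→A 8, C-ζ→A 10, C-η→A 12  ⇒ total 59.
Compare {C}: total 106.
Compare {D}: total 156.
No size-1 selection does better; minimum is 59.

59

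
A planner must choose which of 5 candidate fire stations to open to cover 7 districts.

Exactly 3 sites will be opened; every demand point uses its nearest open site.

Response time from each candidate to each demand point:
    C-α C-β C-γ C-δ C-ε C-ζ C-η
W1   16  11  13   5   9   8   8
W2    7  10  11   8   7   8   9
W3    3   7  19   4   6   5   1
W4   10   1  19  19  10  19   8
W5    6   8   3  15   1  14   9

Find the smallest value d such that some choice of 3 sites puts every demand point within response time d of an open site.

5

Open {W3, W4, W5}.
  Farthest demand point is C-ζ at response time 5 (to W3); all others are ≤ 5.
With {W1, W3, W5} the worst case is 7.
With {W2, W3, W5} the worst case is 7.
No size-3 selection achieves below 5.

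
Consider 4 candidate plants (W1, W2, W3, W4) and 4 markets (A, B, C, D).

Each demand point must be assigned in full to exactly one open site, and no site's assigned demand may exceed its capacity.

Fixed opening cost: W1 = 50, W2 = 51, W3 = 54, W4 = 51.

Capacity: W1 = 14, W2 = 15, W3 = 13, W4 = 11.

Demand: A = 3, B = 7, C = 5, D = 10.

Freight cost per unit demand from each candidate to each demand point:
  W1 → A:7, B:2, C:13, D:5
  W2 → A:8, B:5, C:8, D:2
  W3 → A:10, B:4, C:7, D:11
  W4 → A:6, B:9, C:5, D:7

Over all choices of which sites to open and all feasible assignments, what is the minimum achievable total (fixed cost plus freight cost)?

196

Open {W1, W2}; cheapest assignment that respects the capacities:
  W1 (cap 14, load 10): A, B — cost 3×7 + 7×2 = 35
  W2 (cap 15, load 15): C, D — cost 5×8 + 10×2 = 60
  Shipping 95, fixed 101 → total 196.
  Any other capacity-feasible assignment to {W1, W2} ships for at least 95.
Compare {W2, W3}: its best feasible assignment gives total 212.
Compare {W1, W2, W4}: its best feasible assignment gives total 229.
Every other set of open sites that can feasibly serve all demand totals ≥ 212 even under its best assignment. Minimum: 196.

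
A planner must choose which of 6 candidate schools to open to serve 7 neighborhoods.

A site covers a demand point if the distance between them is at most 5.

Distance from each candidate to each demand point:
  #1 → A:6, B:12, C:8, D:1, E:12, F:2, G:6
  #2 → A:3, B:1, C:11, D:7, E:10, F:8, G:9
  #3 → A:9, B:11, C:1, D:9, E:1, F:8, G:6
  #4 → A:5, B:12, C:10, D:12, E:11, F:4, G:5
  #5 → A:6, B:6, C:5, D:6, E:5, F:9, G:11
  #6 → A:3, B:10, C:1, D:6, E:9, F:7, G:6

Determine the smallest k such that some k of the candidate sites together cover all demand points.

4

Coverage sets (demand points within 5 of each site):
  #1: {D, F}
  #2: {A, B}
  #3: {C, E}
  #4: {A, F, G}
  #5: {C, E}
  #6: {A, C}
No 3 sites suffice: every size-3 union leaves at least one demand point uncovered.
But {#1, #2, #3, #4} covers everything, so the minimum is 4.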